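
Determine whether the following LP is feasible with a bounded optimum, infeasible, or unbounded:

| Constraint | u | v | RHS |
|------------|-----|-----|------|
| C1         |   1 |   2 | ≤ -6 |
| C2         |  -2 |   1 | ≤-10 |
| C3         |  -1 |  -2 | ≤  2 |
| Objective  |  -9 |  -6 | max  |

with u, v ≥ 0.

Infeasible (no feasible solution exists)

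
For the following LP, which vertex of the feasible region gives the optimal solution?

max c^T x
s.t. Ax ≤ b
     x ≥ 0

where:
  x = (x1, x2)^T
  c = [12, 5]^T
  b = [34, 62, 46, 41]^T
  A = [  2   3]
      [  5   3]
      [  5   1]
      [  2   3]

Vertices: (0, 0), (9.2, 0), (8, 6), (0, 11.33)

Evaluate the objective at each vertex of the feasible region:
  z(0, 0) = 0
  z(9.2, 0) = 110.4
  z(8, 6) = 126  ←
  z(0, 11.33) = 56.67
The maximum is at x1 = 8, x2 = 6.

(8, 6)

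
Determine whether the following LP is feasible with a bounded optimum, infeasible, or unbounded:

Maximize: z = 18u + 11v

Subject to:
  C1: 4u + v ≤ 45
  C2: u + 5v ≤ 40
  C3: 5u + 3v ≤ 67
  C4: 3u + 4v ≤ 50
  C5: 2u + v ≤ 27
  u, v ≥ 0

Feasible with a bounded optimal solution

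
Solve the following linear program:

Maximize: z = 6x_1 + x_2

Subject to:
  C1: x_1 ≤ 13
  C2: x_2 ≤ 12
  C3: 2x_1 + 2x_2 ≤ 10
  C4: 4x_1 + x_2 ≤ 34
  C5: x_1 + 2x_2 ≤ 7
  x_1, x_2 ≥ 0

Evaluate the objective at each vertex of the feasible region:
  z(0, 0) = 0
  z(5, 0) = 30  ←
  z(3, 2) = 20
  z(0, 3.5) = 3.5
The maximum is at x_1 = 5, x_2 = 0.

x_1 = 5, x_2 = 0, z = 30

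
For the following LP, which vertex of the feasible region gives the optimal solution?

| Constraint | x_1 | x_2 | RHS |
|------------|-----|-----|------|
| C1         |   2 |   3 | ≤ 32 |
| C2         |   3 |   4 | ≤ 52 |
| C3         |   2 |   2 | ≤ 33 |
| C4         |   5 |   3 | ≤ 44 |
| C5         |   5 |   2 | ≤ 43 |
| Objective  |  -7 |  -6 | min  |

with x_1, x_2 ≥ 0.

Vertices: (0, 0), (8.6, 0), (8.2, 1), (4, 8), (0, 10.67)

Evaluate the objective at each vertex of the feasible region:
  z(0, 0) = 0
  z(8.6, 0) = -60.2
  z(8.2, 1) = -63.4
  z(4, 8) = -76  ←
  z(0, 10.67) = -64
The minimum is at x_1 = 4, x_2 = 8.

(4, 8)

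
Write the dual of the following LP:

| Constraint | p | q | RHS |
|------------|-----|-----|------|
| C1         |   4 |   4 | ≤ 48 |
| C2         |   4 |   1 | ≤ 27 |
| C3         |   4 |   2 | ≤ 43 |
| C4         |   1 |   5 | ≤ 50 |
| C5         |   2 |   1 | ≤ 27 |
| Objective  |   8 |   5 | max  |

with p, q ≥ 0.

Primal max cᵀx s.t. Ax ≤ b, x ≥ 0  →  Dual min bᵀy s.t. Aᵀy ≥ c, y ≥ 0.

Minimize: z = 48y1 + 27y2 + 43y3 + 50y4 + 27y5

Subject to:
  4y1 + 4y2 + 4y3 + y4 + 2y5 ≥ 8
  4y1 + y2 + 2y3 + 5y4 + y5 ≥ 5
  y1, y2, y3, y4, y5 ≥ 0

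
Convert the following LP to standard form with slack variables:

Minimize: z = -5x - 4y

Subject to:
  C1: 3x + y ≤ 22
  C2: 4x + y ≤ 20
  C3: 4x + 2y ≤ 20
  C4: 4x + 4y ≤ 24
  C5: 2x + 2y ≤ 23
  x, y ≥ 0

min z = -5x - 4y

s.t.
  3x + y + s1 = 22
  4x + y + s2 = 20
  4x + 2y + s3 = 20
  4x + 4y + s4 = 24
  2x + 2y + s5 = 23
  x, y, s1, s2, s3, s4, s5 ≥ 0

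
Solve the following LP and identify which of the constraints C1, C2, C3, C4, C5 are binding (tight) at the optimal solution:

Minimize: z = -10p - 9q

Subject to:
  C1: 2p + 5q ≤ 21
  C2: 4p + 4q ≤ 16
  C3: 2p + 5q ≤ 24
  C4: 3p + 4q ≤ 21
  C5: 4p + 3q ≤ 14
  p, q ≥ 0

At p = 2, q = 2, compute slack b - a·x for each constraint:
  C1: 21 − 14 = 7  (slack)
  C2: 16 − 16 = 0  (binding)
  C3: 24 − 14 = 10  (slack)
  C4: 21 − 14 = 7  (slack)
  C5: 14 − 14 = 0  (binding)

Optimal: p = 2, q = 2
Binding: C2, C5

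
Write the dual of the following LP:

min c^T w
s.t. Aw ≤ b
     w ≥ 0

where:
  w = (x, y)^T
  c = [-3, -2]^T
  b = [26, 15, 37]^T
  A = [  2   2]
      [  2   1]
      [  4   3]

Primal min cᵀx s.t. Ax ≤ b, x ≥ 0  →  Dual max −bᵀy s.t. Aᵀy ≥ −c, y ≥ 0.

Maximize: z = -26y1 - 15y2 - 37y3

Subject to:
  2y1 + 2y2 + 4y3 ≥ 3
  2y1 + y2 + 3y3 ≥ 2
  y1, y2, y3 ≥ 0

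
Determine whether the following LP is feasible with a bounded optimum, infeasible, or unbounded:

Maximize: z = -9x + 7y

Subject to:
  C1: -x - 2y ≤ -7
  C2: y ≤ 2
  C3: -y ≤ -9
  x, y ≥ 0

Infeasible (no feasible solution exists)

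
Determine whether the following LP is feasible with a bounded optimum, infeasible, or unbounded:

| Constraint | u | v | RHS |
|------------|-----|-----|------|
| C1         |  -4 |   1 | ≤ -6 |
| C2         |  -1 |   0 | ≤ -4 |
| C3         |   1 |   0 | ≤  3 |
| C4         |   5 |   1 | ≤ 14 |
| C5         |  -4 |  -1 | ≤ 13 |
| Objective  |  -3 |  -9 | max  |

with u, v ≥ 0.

Infeasible (no feasible solution exists)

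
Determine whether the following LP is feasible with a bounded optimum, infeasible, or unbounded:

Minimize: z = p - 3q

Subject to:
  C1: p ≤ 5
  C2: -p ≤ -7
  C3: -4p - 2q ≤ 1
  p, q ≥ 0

Infeasible (no feasible solution exists)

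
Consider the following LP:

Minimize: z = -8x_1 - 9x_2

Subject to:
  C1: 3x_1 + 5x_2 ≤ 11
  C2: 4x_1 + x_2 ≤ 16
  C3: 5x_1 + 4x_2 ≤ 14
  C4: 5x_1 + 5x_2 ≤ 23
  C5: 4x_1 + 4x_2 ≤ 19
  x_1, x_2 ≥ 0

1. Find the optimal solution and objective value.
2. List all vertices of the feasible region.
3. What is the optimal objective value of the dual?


1. x_1 = 2, x_2 = 1, z = -25
2. (0, 0), (2.8, 0), (2, 1), (0, 2.2)
3. -25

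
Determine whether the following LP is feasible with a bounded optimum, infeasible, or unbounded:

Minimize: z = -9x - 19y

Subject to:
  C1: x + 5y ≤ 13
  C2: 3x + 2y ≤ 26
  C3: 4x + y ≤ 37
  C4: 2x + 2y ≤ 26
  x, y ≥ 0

Feasible with a bounded optimal solution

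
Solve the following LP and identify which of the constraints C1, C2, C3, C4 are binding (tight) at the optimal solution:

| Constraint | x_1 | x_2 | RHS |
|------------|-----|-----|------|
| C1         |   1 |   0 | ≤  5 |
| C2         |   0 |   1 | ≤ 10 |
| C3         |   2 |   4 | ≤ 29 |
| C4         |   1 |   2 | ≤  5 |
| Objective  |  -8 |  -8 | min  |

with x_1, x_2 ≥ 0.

At x_1 = 5, x_2 = 0, compute slack b - a·x for each constraint:
  C1: 5 − 5 = 0  (binding)
  C2: 10 − 0 = 10  (slack)
  C3: 29 − 10 = 19  (slack)
  C4: 5 − 5 = 0  (binding)

Optimal: x_1 = 5, x_2 = 0
Binding: C1, C4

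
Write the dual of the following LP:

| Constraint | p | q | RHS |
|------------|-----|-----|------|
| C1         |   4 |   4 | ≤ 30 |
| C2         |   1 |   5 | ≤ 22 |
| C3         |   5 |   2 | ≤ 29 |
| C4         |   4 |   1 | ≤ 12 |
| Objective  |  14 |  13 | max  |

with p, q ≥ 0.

Primal max cᵀx s.t. Ax ≤ b, x ≥ 0  →  Dual min bᵀy s.t. Aᵀy ≥ c, y ≥ 0.

Minimize: z = 30y1 + 22y2 + 29y3 + 12y4

Subject to:
  4y1 + y2 + 5y3 + 4y4 ≥ 14
  4y1 + 5y2 + 2y3 + y4 ≥ 13
  y1, y2, y3, y4 ≥ 0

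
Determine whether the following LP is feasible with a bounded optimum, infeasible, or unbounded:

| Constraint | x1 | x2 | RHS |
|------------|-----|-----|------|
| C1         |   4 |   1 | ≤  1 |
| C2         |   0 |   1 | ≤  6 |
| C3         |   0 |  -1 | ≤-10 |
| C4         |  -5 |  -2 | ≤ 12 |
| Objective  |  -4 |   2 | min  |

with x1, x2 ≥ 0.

Infeasible (no feasible solution exists)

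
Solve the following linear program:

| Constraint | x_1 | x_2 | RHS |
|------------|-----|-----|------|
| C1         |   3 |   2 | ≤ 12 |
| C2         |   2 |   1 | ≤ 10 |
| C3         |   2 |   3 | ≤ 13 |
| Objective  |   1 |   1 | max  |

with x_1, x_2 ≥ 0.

Evaluate the objective at each vertex of the feasible region:
  z(0, 0) = 0
  z(4, 0) = 4
  z(2, 3) = 5  ←
  z(0, 4.333) = 4.333
The maximum is at x_1 = 2, x_2 = 3.

x_1 = 2, x_2 = 3, z = 5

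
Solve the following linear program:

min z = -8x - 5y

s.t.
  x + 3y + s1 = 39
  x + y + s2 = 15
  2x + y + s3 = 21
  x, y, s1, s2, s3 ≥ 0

Evaluate the objective at each vertex of the feasible region:
  z(0, 0) = 0
  z(10.5, 0) = -84
  z(6, 9) = -93  ←
  z(3, 12) = -84
  z(0, 13) = -65
The minimum is at x = 6, y = 9.

x = 6, y = 9, z = -93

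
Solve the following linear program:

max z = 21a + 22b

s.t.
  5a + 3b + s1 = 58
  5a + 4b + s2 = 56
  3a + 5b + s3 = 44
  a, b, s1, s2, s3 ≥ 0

Evaluate the objective at each vertex of the feasible region:
  z(0, 0) = 0
  z(11.2, 0) = 235.2
  z(8, 4) = 256  ←
  z(0, 8.8) = 193.6
The maximum is at a = 8, b = 4.

a = 8, b = 4, z = 256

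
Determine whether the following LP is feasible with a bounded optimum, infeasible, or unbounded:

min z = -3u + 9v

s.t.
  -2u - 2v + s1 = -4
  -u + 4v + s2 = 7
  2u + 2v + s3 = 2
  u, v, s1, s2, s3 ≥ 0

Infeasible (no feasible solution exists)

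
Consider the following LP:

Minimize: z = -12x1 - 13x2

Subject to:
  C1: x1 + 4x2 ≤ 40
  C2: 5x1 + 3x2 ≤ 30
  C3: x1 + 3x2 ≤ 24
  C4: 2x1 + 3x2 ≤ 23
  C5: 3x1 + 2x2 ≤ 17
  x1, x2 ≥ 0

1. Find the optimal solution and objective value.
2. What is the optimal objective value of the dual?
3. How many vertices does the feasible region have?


1. x1 = 1, x2 = 7, z = -103
2. -103
3. 4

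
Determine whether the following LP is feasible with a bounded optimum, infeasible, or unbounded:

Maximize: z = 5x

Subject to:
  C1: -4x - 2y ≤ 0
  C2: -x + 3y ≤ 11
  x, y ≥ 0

Unbounded (objective can increase without bound)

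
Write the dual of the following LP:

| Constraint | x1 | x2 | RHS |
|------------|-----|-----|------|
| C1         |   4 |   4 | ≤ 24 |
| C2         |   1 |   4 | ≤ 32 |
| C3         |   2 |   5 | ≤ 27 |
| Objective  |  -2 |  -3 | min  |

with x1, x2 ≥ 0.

Primal min cᵀx s.t. Ax ≤ b, x ≥ 0  →  Dual max −bᵀy s.t. Aᵀy ≥ −c, y ≥ 0.

Maximize: z = -24y1 - 32y2 - 27y3

Subject to:
  4y1 + y2 + 2y3 ≥ 2
  4y1 + 4y2 + 5y3 ≥ 3
  y1, y2, y3 ≥ 0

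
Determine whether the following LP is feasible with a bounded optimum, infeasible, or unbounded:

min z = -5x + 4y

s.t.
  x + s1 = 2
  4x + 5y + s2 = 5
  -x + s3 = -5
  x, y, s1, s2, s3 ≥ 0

Infeasible (no feasible solution exists)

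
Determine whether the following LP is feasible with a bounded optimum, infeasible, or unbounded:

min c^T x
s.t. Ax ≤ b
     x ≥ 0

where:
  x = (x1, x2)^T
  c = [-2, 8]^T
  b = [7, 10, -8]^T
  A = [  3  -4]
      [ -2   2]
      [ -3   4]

Infeasible (no feasible solution exists)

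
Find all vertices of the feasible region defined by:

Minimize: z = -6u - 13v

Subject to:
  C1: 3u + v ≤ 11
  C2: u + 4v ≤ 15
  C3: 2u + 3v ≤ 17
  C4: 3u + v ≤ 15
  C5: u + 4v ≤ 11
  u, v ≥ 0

(0, 0), (3.667, 0), (3, 2), (0, 2.75)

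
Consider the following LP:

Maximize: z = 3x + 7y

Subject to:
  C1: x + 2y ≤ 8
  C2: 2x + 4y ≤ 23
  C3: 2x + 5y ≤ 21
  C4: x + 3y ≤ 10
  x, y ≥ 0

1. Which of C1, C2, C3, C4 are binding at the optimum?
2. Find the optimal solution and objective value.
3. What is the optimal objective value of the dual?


1. C1, C4
2. x = 4, y = 2, z = 26
3. 26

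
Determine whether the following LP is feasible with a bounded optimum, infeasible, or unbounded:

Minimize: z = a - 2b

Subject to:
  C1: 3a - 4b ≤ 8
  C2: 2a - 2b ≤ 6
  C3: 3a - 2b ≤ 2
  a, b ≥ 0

Unbounded (objective can decrease without bound)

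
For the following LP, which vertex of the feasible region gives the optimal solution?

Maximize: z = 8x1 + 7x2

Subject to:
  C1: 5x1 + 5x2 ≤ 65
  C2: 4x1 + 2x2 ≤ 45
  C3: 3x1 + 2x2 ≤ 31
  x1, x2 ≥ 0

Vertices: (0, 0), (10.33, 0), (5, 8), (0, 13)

Evaluate the objective at each vertex of the feasible region:
  z(0, 0) = 0
  z(10.33, 0) = 82.67
  z(5, 8) = 96  ←
  z(0, 13) = 91
The maximum is at x1 = 5, x2 = 8.

(5, 8)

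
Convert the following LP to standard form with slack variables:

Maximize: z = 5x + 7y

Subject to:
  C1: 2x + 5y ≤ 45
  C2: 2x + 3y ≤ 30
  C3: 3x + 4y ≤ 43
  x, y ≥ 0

max z = 5x + 7y

s.t.
  2x + 5y + s1 = 45
  2x + 3y + s2 = 30
  3x + 4y + s3 = 43
  x, y, s1, s2, s3 ≥ 0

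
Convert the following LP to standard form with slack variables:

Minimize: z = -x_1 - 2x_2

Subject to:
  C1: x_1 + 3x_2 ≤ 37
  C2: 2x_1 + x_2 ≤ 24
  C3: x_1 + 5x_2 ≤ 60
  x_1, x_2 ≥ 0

min z = -x_1 - 2x_2

s.t.
  x_1 + 3x_2 + s1 = 37
  2x_1 + x_2 + s2 = 24
  x_1 + 5x_2 + s3 = 60
  x_1, x_2, s1, s2, s3 ≥ 0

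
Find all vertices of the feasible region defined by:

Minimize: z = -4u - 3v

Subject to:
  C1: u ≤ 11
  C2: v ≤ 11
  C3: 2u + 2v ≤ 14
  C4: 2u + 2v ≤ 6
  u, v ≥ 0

(0, 0), (3, 0), (0, 3)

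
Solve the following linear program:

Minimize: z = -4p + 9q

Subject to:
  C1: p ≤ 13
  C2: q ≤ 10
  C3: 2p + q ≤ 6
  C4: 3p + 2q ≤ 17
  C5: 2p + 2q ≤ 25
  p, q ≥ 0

Evaluate the objective at each vertex of the feasible region:
  z(0, 0) = 0
  z(3, 0) = -12  ←
  z(0, 6) = 54
The minimum is at p = 3, q = 0.

p = 3, q = 0, z = -12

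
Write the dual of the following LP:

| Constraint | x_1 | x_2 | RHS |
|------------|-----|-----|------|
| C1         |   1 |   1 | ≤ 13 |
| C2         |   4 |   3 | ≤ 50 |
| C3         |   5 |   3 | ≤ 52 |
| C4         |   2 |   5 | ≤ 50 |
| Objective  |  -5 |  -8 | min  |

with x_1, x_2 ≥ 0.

Primal min cᵀx s.t. Ax ≤ b, x ≥ 0  →  Dual max −bᵀy s.t. Aᵀy ≥ −c, y ≥ 0.

Maximize: z = -13y1 - 50y2 - 52y3 - 50y4

Subject to:
  y1 + 4y2 + 5y3 + 2y4 ≥ 5
  y1 + 3y2 + 3y3 + 5y4 ≥ 8
  y1, y2, y3, y4 ≥ 0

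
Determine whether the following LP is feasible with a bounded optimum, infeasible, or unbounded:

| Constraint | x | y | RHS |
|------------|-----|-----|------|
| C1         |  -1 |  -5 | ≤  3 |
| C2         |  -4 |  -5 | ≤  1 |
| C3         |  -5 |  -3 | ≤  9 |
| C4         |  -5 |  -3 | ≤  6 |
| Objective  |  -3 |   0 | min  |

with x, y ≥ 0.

Unbounded (objective can decrease without bound)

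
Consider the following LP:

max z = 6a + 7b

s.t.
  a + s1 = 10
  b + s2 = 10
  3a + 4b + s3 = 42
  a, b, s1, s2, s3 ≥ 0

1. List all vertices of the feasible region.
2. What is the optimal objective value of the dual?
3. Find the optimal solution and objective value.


1. (0, 0), (10, 0), (10, 3), (0.6667, 10), (0, 10)
2. 81
3. a = 10, b = 3, z = 81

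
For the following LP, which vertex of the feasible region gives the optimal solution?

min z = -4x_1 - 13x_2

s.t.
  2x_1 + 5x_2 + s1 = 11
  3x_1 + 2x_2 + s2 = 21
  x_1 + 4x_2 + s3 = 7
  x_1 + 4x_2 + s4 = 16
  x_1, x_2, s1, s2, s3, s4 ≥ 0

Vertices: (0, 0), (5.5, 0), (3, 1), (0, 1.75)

Evaluate the objective at each vertex of the feasible region:
  z(0, 0) = 0
  z(5.5, 0) = -22
  z(3, 1) = -25  ←
  z(0, 1.75) = -22.75
The minimum is at x_1 = 3, x_2 = 1.

(3, 1)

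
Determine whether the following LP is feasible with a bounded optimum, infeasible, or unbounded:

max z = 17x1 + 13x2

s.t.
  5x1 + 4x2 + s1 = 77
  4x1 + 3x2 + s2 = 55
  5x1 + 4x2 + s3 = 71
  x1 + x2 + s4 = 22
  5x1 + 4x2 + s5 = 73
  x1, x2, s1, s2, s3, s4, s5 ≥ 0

Feasible with a bounded optimal solution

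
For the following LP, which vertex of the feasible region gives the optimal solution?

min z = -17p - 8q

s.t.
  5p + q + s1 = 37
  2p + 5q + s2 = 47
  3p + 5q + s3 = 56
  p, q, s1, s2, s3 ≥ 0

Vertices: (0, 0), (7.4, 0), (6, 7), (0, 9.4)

Evaluate the objective at each vertex of the feasible region:
  z(0, 0) = 0
  z(7.4, 0) = -125.8
  z(6, 7) = -158  ←
  z(0, 9.4) = -75.2
The minimum is at p = 6, q = 7.

(6, 7)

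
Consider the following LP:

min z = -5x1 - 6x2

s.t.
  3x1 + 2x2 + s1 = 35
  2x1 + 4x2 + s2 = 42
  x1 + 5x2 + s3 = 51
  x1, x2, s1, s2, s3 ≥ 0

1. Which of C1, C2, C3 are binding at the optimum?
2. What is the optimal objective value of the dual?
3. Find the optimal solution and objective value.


1. C1, C2
2. -77
3. x1 = 7, x2 = 7, z = -77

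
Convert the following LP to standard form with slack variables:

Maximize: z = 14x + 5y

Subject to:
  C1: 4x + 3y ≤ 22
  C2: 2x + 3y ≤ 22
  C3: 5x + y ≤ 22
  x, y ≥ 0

max z = 14x + 5y

s.t.
  4x + 3y + s1 = 22
  2x + 3y + s2 = 22
  5x + y + s3 = 22
  x, y, s1, s2, s3 ≥ 0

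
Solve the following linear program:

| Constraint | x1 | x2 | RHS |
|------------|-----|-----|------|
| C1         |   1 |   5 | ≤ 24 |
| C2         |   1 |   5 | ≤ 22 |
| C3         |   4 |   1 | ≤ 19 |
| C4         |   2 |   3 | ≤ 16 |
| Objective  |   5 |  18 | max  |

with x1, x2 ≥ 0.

Evaluate the objective at each vertex of the feasible region:
  z(0, 0) = 0
  z(4.75, 0) = 23.75
  z(4.1, 2.6) = 67.3
  z(2, 4) = 82  ←
  z(0, 4.4) = 79.2
The maximum is at x1 = 2, x2 = 4.

x1 = 2, x2 = 4, z = 82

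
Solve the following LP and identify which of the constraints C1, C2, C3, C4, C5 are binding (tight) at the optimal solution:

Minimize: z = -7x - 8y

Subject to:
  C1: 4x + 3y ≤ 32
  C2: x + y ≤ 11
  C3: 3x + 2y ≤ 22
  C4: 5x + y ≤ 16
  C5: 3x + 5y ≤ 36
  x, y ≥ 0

At x = 2, y = 6, compute slack b - a·x for each constraint:
  C1: 32 − 26 = 6  (slack)
  C2: 11 − 8 = 3  (slack)
  C3: 22 − 18 = 4  (slack)
  C4: 16 − 16 = 0  (binding)
  C5: 36 − 36 = 0  (binding)

Optimal: x = 2, y = 6
Binding: C4, C5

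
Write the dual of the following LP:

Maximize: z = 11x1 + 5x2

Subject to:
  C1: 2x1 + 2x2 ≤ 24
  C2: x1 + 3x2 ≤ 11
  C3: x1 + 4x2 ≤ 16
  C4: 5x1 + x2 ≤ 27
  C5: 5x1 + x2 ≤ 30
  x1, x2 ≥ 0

Primal max cᵀx s.t. Ax ≤ b, x ≥ 0  →  Dual min bᵀy s.t. Aᵀy ≥ c, y ≥ 0.

Minimize: z = 24y1 + 11y2 + 16y3 + 27y4 + 30y5

Subject to:
  2y1 + y2 + y3 + 5y4 + 5y5 ≥ 11
  2y1 + 3y2 + 4y3 + y4 + y5 ≥ 5
  y1, y2, y3, y4, y5 ≥ 0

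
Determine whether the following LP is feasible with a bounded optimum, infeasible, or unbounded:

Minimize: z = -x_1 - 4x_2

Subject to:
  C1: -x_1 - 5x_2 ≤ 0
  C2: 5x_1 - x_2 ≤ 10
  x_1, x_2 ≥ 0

Unbounded (objective can decrease without bound)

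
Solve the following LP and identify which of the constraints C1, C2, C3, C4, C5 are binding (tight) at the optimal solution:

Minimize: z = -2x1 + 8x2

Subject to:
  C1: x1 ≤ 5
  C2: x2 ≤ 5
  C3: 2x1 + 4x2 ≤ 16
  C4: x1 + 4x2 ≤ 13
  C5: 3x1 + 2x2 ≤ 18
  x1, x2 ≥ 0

At x1 = 5, x2 = 0, compute slack b - a·x for each constraint:
  C1: 5 − 5 = 0  (binding)
  C2: 5 − 0 = 5  (slack)
  C3: 16 − 10 = 6  (slack)
  C4: 13 − 5 = 8  (slack)
  C5: 18 − 15 = 3  (slack)

Optimal: x1 = 5, x2 = 0
Binding: C1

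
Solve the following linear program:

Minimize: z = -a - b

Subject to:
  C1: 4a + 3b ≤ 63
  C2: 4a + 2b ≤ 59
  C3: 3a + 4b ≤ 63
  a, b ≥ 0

Evaluate the objective at each vertex of the feasible region:
  z(0, 0) = 0
  z(14.75, 0) = -14.75
  z(12.75, 4) = -16.75
  z(9, 9) = -18  ←
  z(0, 15.75) = -15.75
The minimum is at a = 9, b = 9.

a = 9, b = 9, z = -18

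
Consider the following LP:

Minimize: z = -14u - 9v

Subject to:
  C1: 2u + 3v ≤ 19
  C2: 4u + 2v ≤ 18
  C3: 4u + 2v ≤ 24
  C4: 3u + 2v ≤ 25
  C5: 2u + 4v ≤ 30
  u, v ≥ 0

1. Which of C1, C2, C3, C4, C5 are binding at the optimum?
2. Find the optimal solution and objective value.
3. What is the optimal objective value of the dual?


1. C1, C2
2. u = 2, v = 5, z = -73
3. -73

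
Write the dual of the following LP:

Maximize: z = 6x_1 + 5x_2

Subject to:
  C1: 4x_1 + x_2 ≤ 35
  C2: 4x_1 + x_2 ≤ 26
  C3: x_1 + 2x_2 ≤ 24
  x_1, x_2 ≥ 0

Primal max cᵀx s.t. Ax ≤ b, x ≥ 0  →  Dual min bᵀy s.t. Aᵀy ≥ c, y ≥ 0.

Minimize: z = 35y1 + 26y2 + 24y3

Subject to:
  4y1 + 4y2 + y3 ≥ 6
  y1 + y2 + 2y3 ≥ 5
  y1, y2, y3 ≥ 0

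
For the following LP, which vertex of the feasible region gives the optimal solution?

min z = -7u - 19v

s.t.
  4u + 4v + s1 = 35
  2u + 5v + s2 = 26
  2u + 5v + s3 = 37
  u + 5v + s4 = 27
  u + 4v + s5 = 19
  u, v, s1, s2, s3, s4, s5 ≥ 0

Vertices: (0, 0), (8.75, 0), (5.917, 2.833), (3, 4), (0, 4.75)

Evaluate the objective at each vertex of the feasible region:
  z(0, 0) = 0
  z(8.75, 0) = -61.25
  z(5.917, 2.833) = -95.25
  z(3, 4) = -97  ←
  z(0, 4.75) = -90.25
The minimum is at u = 3, v = 4.

(3, 4)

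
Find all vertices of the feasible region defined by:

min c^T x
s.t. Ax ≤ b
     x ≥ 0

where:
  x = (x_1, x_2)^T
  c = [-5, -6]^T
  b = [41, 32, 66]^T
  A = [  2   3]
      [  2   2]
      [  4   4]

(0, 0), (16, 0), (7, 9), (0, 13.67)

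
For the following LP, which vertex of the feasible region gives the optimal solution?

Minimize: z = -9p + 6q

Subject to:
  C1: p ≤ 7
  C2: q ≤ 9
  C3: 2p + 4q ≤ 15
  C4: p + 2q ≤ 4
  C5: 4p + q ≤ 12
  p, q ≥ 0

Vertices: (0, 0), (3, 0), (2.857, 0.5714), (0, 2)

Evaluate the objective at each vertex of the feasible region:
  z(0, 0) = 0
  z(3, 0) = -27  ←
  z(2.857, 0.5714) = -22.29
  z(0, 2) = 12
The minimum is at p = 3, q = 0.

(3, 0)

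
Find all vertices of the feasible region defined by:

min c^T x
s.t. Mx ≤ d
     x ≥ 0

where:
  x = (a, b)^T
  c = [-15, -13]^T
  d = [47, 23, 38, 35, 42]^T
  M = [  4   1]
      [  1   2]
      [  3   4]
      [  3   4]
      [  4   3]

(0, 0), (10.5, 0), (9, 2), (0, 8.75)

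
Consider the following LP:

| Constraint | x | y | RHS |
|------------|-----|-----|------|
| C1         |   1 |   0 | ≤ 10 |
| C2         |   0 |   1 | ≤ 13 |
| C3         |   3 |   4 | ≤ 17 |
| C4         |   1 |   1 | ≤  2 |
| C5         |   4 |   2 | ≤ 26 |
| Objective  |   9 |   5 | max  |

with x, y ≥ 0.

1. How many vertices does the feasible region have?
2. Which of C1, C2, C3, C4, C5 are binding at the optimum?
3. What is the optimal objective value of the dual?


1. 3
2. C4
3. 18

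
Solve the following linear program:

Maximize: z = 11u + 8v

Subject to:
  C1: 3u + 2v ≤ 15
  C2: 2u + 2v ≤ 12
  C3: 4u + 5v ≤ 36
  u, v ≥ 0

Evaluate the objective at each vertex of the feasible region:
  z(0, 0) = 0
  z(5, 0) = 55
  z(3, 3) = 57  ←
  z(0, 6) = 48
The maximum is at u = 3, v = 3.

u = 3, v = 3, z = 57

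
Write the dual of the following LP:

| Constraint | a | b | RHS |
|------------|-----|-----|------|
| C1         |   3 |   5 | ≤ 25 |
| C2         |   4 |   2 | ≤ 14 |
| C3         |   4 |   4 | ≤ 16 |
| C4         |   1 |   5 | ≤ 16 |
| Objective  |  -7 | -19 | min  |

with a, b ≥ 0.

Primal min cᵀx s.t. Ax ≤ b, x ≥ 0  →  Dual max −bᵀy s.t. Aᵀy ≥ −c, y ≥ 0.

Maximize: z = -25y1 - 14y2 - 16y3 - 16y4

Subject to:
  3y1 + 4y2 + 4y3 + y4 ≥ 7
  5y1 + 2y2 + 4y3 + 5y4 ≥ 19
  y1, y2, y3, y4 ≥ 0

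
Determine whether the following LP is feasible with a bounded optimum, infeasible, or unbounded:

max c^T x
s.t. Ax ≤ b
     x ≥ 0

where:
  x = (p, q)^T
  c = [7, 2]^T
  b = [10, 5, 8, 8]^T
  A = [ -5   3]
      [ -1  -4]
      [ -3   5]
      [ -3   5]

Unbounded (objective can increase without bound)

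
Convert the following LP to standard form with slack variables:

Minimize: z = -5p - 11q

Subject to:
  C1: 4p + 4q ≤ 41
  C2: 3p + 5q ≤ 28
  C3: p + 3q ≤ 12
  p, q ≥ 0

min z = -5p - 11q

s.t.
  4p + 4q + s1 = 41
  3p + 5q + s2 = 28
  p + 3q + s3 = 12
  p, q, s1, s2, s3 ≥ 0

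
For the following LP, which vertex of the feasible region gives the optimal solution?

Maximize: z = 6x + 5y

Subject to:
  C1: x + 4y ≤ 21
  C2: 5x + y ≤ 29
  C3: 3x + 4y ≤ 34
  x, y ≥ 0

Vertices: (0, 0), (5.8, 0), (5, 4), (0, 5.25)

Evaluate the objective at each vertex of the feasible region:
  z(0, 0) = 0
  z(5.8, 0) = 34.8
  z(5, 4) = 50  ←
  z(0, 5.25) = 26.25
The maximum is at x = 5, y = 4.

(5, 4)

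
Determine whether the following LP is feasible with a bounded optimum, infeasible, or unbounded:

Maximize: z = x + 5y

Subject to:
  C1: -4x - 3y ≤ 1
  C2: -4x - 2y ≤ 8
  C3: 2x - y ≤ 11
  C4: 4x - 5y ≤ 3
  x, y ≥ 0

Unbounded (objective can increase without bound)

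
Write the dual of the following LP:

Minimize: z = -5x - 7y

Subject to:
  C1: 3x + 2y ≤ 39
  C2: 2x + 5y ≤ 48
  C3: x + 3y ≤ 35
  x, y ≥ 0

Primal min cᵀx s.t. Ax ≤ b, x ≥ 0  →  Dual max −bᵀy s.t. Aᵀy ≥ −c, y ≥ 0.

Maximize: z = -39y1 - 48y2 - 35y3

Subject to:
  3y1 + 2y2 + y3 ≥ 5
  2y1 + 5y2 + 3y3 ≥ 7
  y1, y2, y3 ≥ 0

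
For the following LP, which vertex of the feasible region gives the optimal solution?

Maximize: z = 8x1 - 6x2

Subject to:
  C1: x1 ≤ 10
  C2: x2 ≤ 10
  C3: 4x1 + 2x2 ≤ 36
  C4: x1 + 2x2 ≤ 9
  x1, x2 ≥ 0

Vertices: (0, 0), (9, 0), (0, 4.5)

Evaluate the objective at each vertex of the feasible region:
  z(0, 0) = 0
  z(9, 0) = 72  ←
  z(0, 4.5) = -27
The maximum is at x1 = 9, x2 = 0.

(9, 0)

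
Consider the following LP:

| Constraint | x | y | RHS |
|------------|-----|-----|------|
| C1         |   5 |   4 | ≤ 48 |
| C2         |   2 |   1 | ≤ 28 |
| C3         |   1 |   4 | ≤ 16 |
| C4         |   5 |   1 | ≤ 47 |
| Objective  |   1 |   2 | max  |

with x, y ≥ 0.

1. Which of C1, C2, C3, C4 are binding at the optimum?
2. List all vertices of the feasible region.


1. C1, C3
2. (0, 0), (9.4, 0), (9.333, 0.3333), (8, 2), (0, 4)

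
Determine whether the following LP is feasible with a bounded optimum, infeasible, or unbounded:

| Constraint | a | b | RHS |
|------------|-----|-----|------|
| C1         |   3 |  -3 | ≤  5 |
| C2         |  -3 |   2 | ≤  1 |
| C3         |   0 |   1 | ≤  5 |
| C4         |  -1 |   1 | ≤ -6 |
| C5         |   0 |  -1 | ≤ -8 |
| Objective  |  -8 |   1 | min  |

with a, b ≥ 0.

Infeasible (no feasible solution exists)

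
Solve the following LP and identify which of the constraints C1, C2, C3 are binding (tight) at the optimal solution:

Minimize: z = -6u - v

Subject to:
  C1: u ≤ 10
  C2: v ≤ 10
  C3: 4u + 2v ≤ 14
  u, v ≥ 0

At u = 3.5, v = 0, compute slack b - a·x for each constraint:
  C1: 10 − 3.5 = 6.5  (slack)
  C2: 10 − 0 = 10  (slack)
  C3: 14 − 14 = 0  (binding)

Optimal: u = 3.5, v = 0
Binding: C3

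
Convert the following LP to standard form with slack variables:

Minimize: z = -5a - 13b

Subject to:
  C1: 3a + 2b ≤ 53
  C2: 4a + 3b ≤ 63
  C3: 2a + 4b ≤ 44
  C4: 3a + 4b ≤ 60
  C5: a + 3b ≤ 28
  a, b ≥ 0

min z = -5a - 13b

s.t.
  3a + 2b + s1 = 53
  4a + 3b + s2 = 63
  2a + 4b + s3 = 44
  3a + 4b + s4 = 60
  a + 3b + s5 = 28
  a, b, s1, s2, s3, s4, s5 ≥ 0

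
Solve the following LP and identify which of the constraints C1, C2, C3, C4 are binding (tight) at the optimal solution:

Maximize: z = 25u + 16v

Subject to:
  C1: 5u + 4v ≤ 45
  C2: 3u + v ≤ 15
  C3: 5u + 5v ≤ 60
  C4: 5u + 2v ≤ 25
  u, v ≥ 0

At u = 1, v = 10, compute slack b - a·x for each constraint:
  C1: 45 − 45 = 0  (binding)
  C2: 15 − 13 = 2  (slack)
  C3: 60 − 55 = 5  (slack)
  C4: 25 − 25 = 0  (binding)

Optimal: u = 1, v = 10
Binding: C1, C4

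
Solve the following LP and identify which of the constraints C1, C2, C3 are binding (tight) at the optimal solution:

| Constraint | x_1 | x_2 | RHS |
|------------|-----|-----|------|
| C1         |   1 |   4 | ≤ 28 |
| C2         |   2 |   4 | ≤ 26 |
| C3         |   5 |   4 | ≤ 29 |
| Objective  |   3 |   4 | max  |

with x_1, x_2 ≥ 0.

At x_1 = 1, x_2 = 6, compute slack b - a·x for each constraint:
  C1: 28 − 25 = 3  (slack)
  C2: 26 − 26 = 0  (binding)
  C3: 29 − 29 = 0  (binding)

Optimal: x_1 = 1, x_2 = 6
Binding: C2, C3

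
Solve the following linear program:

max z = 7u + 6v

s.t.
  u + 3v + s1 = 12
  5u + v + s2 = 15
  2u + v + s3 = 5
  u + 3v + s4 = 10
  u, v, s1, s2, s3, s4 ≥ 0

Evaluate the objective at each vertex of the feasible region:
  z(0, 0) = 0
  z(2.5, 0) = 17.5
  z(1, 3) = 25  ←
  z(0, 3.333) = 20
The maximum is at u = 1, v = 3.

u = 1, v = 3, z = 25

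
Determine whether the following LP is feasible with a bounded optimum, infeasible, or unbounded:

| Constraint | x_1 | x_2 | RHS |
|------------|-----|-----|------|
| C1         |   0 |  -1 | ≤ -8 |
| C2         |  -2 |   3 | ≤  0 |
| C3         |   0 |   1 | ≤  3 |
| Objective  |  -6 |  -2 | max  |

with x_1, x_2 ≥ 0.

Infeasible (no feasible solution exists)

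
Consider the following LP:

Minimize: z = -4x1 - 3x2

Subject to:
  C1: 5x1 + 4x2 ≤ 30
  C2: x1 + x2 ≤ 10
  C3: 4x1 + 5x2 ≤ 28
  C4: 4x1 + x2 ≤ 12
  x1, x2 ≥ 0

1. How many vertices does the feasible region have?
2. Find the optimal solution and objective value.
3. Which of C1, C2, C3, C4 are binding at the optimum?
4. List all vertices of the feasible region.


1. 4
2. x1 = 2, x2 = 4, z = -20
3. C3, C4
4. (0, 0), (3, 0), (2, 4), (0, 5.6)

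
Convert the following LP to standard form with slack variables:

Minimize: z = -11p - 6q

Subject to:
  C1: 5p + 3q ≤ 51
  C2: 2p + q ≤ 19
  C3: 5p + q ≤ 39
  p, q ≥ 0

min z = -11p - 6q

s.t.
  5p + 3q + s1 = 51
  2p + q + s2 = 19
  5p + q + s3 = 39
  p, q, s1, s2, s3 ≥ 0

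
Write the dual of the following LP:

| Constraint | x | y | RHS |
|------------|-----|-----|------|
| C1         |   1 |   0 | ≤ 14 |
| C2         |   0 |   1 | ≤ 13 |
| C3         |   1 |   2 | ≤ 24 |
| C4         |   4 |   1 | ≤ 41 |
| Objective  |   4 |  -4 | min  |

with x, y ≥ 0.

Primal min cᵀx s.t. Ax ≤ b, x ≥ 0  →  Dual max −bᵀy s.t. Aᵀy ≥ −c, y ≥ 0.

Maximize: z = -14y1 - 13y2 - 24y3 - 41y4

Subject to:
  y1 + y3 + 4y4 ≥ -4
  y2 + 2y3 + y4 ≥ 4
  y1, y2, y3, y4 ≥ 0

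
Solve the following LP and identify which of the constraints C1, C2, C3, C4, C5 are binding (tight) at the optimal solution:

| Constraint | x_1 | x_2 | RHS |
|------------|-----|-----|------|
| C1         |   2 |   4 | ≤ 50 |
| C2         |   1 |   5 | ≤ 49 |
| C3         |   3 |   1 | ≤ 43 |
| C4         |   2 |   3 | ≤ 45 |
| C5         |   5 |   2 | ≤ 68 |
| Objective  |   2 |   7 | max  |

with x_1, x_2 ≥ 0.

At x_1 = 9, x_2 = 8, compute slack b - a·x for each constraint:
  C1: 50 − 50 = 0  (binding)
  C2: 49 − 49 = 0  (binding)
  C3: 43 − 35 = 8  (slack)
  C4: 45 − 42 = 3  (slack)
  C5: 68 − 61 = 7  (slack)

Optimal: x_1 = 9, x_2 = 8
Binding: C1, C2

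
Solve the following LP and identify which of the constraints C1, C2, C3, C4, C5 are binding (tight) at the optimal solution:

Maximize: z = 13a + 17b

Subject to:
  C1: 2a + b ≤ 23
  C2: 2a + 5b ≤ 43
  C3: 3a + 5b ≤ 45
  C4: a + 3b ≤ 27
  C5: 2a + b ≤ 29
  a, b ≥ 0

At a = 10, b = 3, compute slack b - a·x for each constraint:
  C1: 23 − 23 = 0  (binding)
  C2: 43 − 35 = 8  (slack)
  C3: 45 − 45 = 0  (binding)
  C4: 27 − 19 = 8  (slack)
  C5: 29 − 23 = 6  (slack)

Optimal: a = 10, b = 3
Binding: C1, C3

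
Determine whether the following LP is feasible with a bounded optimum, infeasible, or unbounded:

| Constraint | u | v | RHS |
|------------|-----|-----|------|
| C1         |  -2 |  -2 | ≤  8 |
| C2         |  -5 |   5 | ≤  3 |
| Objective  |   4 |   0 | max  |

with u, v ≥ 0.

Unbounded (objective can increase without bound)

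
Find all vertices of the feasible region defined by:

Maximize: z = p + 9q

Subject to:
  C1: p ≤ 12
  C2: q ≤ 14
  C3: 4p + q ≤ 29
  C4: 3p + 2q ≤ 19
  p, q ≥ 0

(0, 0), (6.333, 0), (0, 9.5)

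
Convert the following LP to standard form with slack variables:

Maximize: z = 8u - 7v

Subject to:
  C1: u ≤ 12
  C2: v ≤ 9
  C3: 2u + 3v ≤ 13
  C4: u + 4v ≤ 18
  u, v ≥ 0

max z = 8u - 7v

s.t.
  u + s1 = 12
  v + s2 = 9
  2u + 3v + s3 = 13
  u + 4v + s4 = 18
  u, v, s1, s2, s3, s4 ≥ 0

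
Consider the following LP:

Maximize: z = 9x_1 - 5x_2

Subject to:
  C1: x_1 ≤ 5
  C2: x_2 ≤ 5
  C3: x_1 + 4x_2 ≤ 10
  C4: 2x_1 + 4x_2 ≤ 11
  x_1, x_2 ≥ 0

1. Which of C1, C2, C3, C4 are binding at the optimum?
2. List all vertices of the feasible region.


1. C1
2. (0, 0), (5, 0), (5, 0.25), (1, 2.25), (0, 2.5)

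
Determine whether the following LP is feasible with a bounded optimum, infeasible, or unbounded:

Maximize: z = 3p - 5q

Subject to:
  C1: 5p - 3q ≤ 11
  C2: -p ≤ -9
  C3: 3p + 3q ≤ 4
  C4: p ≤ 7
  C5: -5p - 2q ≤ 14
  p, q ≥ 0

Infeasible (no feasible solution exists)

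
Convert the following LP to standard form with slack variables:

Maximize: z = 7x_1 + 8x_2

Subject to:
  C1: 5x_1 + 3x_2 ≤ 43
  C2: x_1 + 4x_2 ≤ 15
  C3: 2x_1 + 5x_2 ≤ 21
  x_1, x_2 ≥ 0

max z = 7x_1 + 8x_2

s.t.
  5x_1 + 3x_2 + s1 = 43
  x_1 + 4x_2 + s2 = 15
  2x_1 + 5x_2 + s3 = 21
  x_1, x_2, s1, s2, s3 ≥ 0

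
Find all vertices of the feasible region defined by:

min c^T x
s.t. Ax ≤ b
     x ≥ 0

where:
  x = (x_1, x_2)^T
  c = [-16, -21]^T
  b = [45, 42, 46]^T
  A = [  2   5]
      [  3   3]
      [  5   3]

(0, 0), (9.2, 0), (5, 7), (0, 9)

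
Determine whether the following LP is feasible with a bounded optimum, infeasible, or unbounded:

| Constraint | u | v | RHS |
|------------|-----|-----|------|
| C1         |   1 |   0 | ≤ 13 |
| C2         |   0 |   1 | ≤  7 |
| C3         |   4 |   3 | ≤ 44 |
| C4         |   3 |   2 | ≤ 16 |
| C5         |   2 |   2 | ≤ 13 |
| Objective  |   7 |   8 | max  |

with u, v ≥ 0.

Feasible with a bounded optimal solution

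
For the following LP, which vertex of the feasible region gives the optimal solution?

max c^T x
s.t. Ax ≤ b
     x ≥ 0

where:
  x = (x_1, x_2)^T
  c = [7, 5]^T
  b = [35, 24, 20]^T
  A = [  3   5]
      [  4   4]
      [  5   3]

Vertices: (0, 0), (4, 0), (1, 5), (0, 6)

Evaluate the objective at each vertex of the feasible region:
  z(0, 0) = 0
  z(4, 0) = 28
  z(1, 5) = 32  ←
  z(0, 6) = 30
The maximum is at x_1 = 1, x_2 = 5.

(1, 5)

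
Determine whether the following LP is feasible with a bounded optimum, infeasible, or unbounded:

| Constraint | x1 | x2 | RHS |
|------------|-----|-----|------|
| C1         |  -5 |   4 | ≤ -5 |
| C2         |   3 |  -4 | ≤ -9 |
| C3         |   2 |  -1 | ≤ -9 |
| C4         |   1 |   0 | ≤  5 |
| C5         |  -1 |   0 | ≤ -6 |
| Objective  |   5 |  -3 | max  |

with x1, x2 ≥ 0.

Infeasible (no feasible solution exists)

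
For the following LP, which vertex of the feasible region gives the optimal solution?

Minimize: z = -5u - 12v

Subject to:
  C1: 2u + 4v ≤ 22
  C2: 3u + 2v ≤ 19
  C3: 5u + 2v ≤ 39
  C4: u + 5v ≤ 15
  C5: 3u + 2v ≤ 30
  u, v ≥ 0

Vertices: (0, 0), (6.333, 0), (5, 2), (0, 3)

Evaluate the objective at each vertex of the feasible region:
  z(0, 0) = 0
  z(6.333, 0) = -31.67
  z(5, 2) = -49  ←
  z(0, 3) = -36
The minimum is at u = 5, v = 2.

(5, 2)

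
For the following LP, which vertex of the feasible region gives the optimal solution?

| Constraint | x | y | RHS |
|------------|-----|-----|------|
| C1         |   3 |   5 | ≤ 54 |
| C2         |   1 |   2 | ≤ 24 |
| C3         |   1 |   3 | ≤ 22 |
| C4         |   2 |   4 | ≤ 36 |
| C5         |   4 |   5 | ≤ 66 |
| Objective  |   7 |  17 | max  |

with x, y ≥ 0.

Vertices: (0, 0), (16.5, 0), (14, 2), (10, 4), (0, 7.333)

Evaluate the objective at each vertex of the feasible region:
  z(0, 0) = 0
  z(16.5, 0) = 115.5
  z(14, 2) = 132
  z(10, 4) = 138  ←
  z(0, 7.333) = 124.7
The maximum is at x = 10, y = 4.

(10, 4)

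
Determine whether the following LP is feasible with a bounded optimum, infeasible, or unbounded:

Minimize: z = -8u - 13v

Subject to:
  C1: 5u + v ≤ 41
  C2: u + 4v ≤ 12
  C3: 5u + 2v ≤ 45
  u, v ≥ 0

Feasible with a bounded optimal solution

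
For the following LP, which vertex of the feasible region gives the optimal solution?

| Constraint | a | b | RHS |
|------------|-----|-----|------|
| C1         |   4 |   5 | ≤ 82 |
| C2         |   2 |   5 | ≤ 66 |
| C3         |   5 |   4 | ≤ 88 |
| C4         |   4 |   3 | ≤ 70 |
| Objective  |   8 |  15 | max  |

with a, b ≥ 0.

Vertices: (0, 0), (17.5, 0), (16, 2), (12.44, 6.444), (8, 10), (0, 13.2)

Evaluate the objective at each vertex of the feasible region:
  z(0, 0) = 0
  z(17.5, 0) = 140
  z(16, 2) = 158
  z(12.44, 6.444) = 196.2
  z(8, 10) = 214  ←
  z(0, 13.2) = 198
The maximum is at a = 8, b = 10.

(8, 10)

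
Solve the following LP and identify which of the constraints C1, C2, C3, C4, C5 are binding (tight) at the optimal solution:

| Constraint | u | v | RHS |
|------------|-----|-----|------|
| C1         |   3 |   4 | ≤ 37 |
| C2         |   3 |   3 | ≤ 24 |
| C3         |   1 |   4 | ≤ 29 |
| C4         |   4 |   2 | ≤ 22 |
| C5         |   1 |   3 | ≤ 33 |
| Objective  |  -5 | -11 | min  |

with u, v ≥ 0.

At u = 1, v = 7, compute slack b - a·x for each constraint:
  C1: 37 − 31 = 6  (slack)
  C2: 24 − 24 = 0  (binding)
  C3: 29 − 29 = 0  (binding)
  C4: 22 − 18 = 4  (slack)
  C5: 33 − 22 = 11  (slack)

Optimal: u = 1, v = 7
Binding: C2, C3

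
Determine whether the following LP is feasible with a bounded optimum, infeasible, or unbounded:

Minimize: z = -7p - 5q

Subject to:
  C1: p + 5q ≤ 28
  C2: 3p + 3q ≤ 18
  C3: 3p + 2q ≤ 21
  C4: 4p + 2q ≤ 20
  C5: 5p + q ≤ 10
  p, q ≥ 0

Feasible with a bounded optimal solution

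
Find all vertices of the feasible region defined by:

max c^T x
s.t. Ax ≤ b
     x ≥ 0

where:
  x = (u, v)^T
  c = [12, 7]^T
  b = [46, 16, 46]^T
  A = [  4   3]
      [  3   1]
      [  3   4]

(0, 0), (5.333, 0), (2, 10), (0, 11.5)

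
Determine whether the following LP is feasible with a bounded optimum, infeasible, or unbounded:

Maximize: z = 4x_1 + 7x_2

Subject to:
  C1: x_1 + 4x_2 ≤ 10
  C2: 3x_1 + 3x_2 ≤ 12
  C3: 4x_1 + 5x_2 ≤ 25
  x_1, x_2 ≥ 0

Feasible with a bounded optimal solution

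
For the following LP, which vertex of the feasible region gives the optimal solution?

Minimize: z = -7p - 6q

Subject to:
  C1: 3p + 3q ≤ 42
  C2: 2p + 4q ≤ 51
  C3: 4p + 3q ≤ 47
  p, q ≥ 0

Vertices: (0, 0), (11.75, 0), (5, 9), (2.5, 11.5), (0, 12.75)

Evaluate the objective at each vertex of the feasible region:
  z(0, 0) = 0
  z(11.75, 0) = -82.25
  z(5, 9) = -89  ←
  z(2.5, 11.5) = -86.5
  z(0, 12.75) = -76.5
The minimum is at p = 5, q = 9.

(5, 9)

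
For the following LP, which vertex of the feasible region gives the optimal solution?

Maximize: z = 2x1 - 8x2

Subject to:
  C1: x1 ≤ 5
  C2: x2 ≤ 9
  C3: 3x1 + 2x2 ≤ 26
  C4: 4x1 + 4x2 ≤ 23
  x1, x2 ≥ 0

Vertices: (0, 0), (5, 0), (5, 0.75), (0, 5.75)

Evaluate the objective at each vertex of the feasible region:
  z(0, 0) = 0
  z(5, 0) = 10  ←
  z(5, 0.75) = 4
  z(0, 5.75) = -46
The maximum is at x1 = 5, x2 = 0.

(5, 0)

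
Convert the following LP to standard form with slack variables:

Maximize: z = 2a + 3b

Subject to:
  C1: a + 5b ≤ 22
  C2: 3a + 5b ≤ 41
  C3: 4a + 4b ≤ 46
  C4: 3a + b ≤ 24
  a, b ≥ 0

max z = 2a + 3b

s.t.
  a + 5b + s1 = 22
  3a + 5b + s2 = 41
  4a + 4b + s3 = 46
  3a + b + s4 = 24
  a, b, s1, s2, s3, s4 ≥ 0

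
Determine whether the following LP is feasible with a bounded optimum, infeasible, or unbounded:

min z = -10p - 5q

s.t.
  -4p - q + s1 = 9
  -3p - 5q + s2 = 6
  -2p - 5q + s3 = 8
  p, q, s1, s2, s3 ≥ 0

Unbounded (objective can decrease without bound)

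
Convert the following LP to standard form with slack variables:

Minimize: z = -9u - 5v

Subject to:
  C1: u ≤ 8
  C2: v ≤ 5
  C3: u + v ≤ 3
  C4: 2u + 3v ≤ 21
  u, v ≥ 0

min z = -9u - 5v

s.t.
  u + s1 = 8
  v + s2 = 5
  u + v + s3 = 3
  2u + 3v + s4 = 21
  u, v, s1, s2, s3, s4 ≥ 0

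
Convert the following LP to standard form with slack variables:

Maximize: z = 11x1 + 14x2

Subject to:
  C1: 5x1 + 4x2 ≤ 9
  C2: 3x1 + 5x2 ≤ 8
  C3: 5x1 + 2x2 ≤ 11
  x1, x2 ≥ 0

max z = 11x1 + 14x2

s.t.
  5x1 + 4x2 + s1 = 9
  3x1 + 5x2 + s2 = 8
  5x1 + 2x2 + s3 = 11
  x1, x2, s1, s2, s3 ≥ 0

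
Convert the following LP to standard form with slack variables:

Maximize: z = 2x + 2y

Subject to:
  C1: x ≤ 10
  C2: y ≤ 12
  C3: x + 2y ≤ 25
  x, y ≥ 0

max z = 2x + 2y

s.t.
  x + s1 = 10
  y + s2 = 12
  x + 2y + s3 = 25
  x, y, s1, s2, s3 ≥ 0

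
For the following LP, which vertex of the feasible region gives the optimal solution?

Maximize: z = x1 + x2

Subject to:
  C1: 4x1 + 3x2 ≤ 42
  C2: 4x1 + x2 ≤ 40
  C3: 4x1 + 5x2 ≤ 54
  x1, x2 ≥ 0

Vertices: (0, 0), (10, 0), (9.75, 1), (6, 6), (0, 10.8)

Evaluate the objective at each vertex of the feasible region:
  z(0, 0) = 0
  z(10, 0) = 10
  z(9.75, 1) = 10.75
  z(6, 6) = 12  ←
  z(0, 10.8) = 10.8
The maximum is at x1 = 6, x2 = 6.

(6, 6)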